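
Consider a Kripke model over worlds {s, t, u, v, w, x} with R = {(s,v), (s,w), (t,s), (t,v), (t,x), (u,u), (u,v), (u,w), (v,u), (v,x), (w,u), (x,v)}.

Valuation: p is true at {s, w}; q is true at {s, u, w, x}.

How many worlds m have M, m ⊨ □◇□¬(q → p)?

2

s: successors {v, w}; ◇□¬(q → p) there: v:F, w:F. ✗
t: successors {s, v, x}; ◇□¬(q → p) there: s:T, v:F, x:T. ✗
u: successors {u, v, w}; ◇□¬(q → p) there: u:T, v:F, w:F. ✗
v: successors {u, x}; ◇□¬(q → p) there: u:T, x:T. ✓
w: successors {u}; ◇□¬(q → p) there: u:T. ✓
x: successors {v}; ◇□¬(q → p) there: v:F. ✗
Satisfying worlds: {v, w}.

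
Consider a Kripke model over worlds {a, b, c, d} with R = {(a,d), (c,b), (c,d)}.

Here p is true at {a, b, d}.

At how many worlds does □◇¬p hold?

2

a: successors {d}; ◇¬p there: d:F. ✗
b: no successors, so □◇¬p holds vacuously. ✓
c: successors {b, d}; ◇¬p there: b:F, d:F. ✗
d: no successors, so □◇¬p holds vacuously. ✓
Satisfying worlds: {b, d}.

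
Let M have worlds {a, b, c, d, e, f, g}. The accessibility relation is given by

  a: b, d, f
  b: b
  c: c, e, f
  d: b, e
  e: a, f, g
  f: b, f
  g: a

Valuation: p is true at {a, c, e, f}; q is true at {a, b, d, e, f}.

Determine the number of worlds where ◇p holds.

a: successors {b, d, f}; p there: b:F, d:F, f:T. ✓
b: successors {b}; p there: b:F. ✗
c: successors {c, e, f}; p there: c:T, e:T, f:T. ✓
d: successors {b, e}; p there: b:F, e:T. ✓
e: successors {a, f, g}; p there: a:T, f:T, g:F. ✓
f: successors {b, f}; p there: b:F, f:T. ✓
g: successors {a}; p there: a:T. ✓
Satisfying worlds: {a, c, d, e, f, g}.

6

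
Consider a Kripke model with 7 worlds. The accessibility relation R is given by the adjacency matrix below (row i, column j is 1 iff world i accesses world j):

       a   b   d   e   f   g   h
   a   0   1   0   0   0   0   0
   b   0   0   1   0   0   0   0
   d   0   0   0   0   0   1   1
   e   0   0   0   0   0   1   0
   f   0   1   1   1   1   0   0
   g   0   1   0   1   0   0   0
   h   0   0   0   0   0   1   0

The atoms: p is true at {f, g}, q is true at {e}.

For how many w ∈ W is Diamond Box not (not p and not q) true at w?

a: successors {b}; Box not (not p and not q) there: b:F. ✗
b: successors {d}; Box not (not p and not q) there: d:F. ✗
d: successors {g, h}; Box not (not p and not q) there: g:F, h:T. ✓
e: successors {g}; Box not (not p and not q) there: g:F. ✗
f: successors {b, d, e, f}; Box not (not p and not q) there: b:F, d:F, e:T, f:F. ✓
g: successors {b, e}; Box not (not p and not q) there: b:F, e:T. ✓
h: successors {g}; Box not (not p and not q) there: g:F. ✗
Satisfying worlds: {d, f, g}.

3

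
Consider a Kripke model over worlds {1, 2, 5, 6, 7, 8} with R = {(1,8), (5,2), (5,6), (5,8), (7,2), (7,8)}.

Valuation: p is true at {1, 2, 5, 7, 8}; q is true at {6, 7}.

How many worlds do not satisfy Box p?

1: successors {8}; p there: 8:T. ✓
2: no successors, so Box p holds vacuously. ✓
5: successors {2, 6, 8}; p there: 2:T, 6:F, 8:T. ✗
6: no successors, so Box p holds vacuously. ✓
7: successors {2, 8}; p there: 2:T, 8:T. ✓
8: no successors, so Box p holds vacuously. ✓
Satisfying worlds: {1, 2, 6, 7, 8}.
So Box p fails at the other 1 world.

1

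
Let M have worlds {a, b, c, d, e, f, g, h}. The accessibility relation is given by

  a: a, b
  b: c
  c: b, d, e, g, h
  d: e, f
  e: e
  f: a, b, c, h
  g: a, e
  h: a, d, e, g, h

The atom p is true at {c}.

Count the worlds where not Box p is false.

1

a: Box p is F. ✓
b: Box p is T. ✗
c: Box p is F. ✓
d: Box p is F. ✓
e: Box p is F. ✓
f: Box p is F. ✓
g: Box p is F. ✓
h: Box p is F. ✓
Satisfying worlds: {a, c, d, e, f, g, h}.
So not Box p fails at the other 1 world.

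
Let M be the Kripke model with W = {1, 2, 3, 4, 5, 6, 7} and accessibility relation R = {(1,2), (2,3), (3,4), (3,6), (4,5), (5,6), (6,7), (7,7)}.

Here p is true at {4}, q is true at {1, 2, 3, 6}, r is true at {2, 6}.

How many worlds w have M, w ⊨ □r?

2

1: successors {2}; r there: 2:T. ✓
2: successors {3}; r there: 3:F. ✗
3: successors {4, 6}; r there: 4:F, 6:T. ✗
4: successors {5}; r there: 5:F. ✗
5: successors {6}; r there: 6:T. ✓
6: successors {7}; r there: 7:F. ✗
7: successors {7}; r there: 7:F. ✗
Satisfying worlds: {1, 5}.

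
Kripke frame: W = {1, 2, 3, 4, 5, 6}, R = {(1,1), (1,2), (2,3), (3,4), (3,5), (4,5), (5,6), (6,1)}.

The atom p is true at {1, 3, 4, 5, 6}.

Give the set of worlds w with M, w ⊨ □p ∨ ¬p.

1: □p is F, ¬p is F. ✗
2: □p is T, ¬p is T. ✓
3: □p is T, ¬p is F. ✓
4: □p is T, ¬p is F. ✓
5: □p is T, ¬p is F. ✓
6: □p is T, ¬p is F. ✓

{2, 3, 4, 5, 6}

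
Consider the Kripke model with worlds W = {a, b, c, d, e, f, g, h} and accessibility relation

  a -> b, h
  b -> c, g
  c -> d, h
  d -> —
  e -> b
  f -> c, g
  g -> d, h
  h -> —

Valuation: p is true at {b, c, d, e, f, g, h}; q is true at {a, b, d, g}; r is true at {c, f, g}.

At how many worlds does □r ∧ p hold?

4

a: □r is F, p is F. ✗
b: □r is T, p is T. ✓
c: □r is F, p is T. ✗
d: □r is T, p is T. ✓
e: □r is F, p is T. ✗
f: □r is T, p is T. ✓
g: □r is F, p is T. ✗
h: □r is T, p is T. ✓
Satisfying worlds: {b, d, f, h}.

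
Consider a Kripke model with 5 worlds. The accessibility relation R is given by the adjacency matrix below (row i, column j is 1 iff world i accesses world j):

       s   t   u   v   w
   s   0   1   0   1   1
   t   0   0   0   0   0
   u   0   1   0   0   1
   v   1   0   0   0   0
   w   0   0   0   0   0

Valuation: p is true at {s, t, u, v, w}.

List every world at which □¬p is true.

{t, w}

s: successors {t, v, w}; ¬p there: t:F, v:F, w:F. ✗
t: no successors, so □¬p holds vacuously. ✓
u: successors {t, w}; ¬p there: t:F, w:F. ✗
v: successors {s}; ¬p there: s:F. ✗
w: no successors, so □¬p holds vacuously. ✓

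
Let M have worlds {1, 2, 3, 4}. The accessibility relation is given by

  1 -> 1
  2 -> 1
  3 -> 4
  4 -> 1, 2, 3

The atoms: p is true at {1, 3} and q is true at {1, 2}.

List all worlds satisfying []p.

1: successors {1}; p there: 1:T. ✓
2: successors {1}; p there: 1:T. ✓
3: successors {4}; p there: 4:F. ✗
4: successors {1, 2, 3}; p there: 1:T, 2:F, 3:T. ✗

{1, 2}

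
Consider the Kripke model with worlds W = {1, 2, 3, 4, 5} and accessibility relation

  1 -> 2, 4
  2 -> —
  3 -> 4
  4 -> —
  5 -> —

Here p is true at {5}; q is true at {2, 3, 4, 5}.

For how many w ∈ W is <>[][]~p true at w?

1: successors {2, 4}; [][]~p there: 2:T, 4:T. ✓
2: no successors, so <>[][]~p fails. ✗
3: successors {4}; [][]~p there: 4:T. ✓
4: no successors, so <>[][]~p fails. ✗
5: no successors, so <>[][]~p fails. ✗
Satisfying worlds: {1, 3}.

2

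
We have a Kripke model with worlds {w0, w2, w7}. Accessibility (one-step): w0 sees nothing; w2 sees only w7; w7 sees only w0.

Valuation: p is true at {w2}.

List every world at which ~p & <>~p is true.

w0: ~p is T, <>~p is F. ✗
w2: ~p is F, <>~p is T. ✗
w7: ~p is T, <>~p is T. ✓

{w7}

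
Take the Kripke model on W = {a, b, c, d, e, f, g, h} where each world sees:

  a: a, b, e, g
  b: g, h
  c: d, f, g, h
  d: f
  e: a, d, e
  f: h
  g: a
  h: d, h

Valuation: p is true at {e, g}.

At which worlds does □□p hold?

a: successors {a, b, e, g}; □p there: a:F, b:F, e:F, g:F. ✗
b: successors {g, h}; □p there: g:F, h:F. ✗
c: successors {d, f, g, h}; □p there: d:F, f:F, g:F, h:F. ✗
d: successors {f}; □p there: f:F. ✗
e: successors {a, d, e}; □p there: a:F, d:F, e:F. ✗
f: successors {h}; □p there: h:F. ✗
g: successors {a}; □p there: a:F. ✗
h: successors {d, h}; □p there: d:F, h:F. ✗

∅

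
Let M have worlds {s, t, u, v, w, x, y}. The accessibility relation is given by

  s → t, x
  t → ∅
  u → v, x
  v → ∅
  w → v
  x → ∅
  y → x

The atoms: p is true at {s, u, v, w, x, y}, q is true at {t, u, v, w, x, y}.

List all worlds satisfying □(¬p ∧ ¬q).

s: successors {t, x}; ¬p ∧ ¬q there: t:F, x:F. ✗
t: no successors, so □(¬p ∧ ¬q) holds vacuously. ✓
u: successors {v, x}; ¬p ∧ ¬q there: v:F, x:F. ✗
v: no successors, so □(¬p ∧ ¬q) holds vacuously. ✓
w: successors {v}; ¬p ∧ ¬q there: v:F. ✗
x: no successors, so □(¬p ∧ ¬q) holds vacuously. ✓
y: successors {x}; ¬p ∧ ¬q there: x:F. ✗

{t, v, x}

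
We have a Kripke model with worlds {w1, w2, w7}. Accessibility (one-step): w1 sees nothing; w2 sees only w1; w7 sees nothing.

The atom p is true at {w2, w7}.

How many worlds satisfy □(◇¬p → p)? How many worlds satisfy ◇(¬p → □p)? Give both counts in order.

3 and 1

For □(◇¬p → p):
w1: no successors, so □(◇¬p → p) holds vacuously. ✓
w2: successors {w1}; ◇¬p → p there: w1:T. ✓
w7: no successors, so □(◇¬p → p) holds vacuously. ✓
— 3 worlds.
For ◇(¬p → □p):
w1: no successors, so ◇(¬p → □p) fails. ✗
w2: successors {w1}; ¬p → □p there: w1:T. ✓
w7: no successors, so ◇(¬p → □p) fails. ✗
— 1 world.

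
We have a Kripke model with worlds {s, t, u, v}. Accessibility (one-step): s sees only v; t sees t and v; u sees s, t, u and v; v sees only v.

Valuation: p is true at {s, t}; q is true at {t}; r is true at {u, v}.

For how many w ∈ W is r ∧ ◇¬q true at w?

s: r is F, ◇¬q is T. ✗
t: r is F, ◇¬q is T. ✗
u: r is T, ◇¬q is T. ✓
v: r is T, ◇¬q is T. ✓
Satisfying worlds: {u, v}.

2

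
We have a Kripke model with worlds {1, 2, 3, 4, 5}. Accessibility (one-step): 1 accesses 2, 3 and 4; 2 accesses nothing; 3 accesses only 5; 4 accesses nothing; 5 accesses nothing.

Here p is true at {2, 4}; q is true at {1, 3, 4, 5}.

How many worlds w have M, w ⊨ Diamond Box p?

2

1: successors {2, 3, 4}; Box p there: 2:T, 3:F, 4:T. ✓
2: no successors, so Diamond Box p fails. ✗
3: successors {5}; Box p there: 5:T. ✓
4: no successors, so Diamond Box p fails. ✗
5: no successors, so Diamond Box p fails. ✗
Satisfying worlds: {1, 3}.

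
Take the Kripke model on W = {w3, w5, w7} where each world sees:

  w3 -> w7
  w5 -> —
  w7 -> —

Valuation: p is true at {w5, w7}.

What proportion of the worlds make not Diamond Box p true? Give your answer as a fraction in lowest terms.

2/3

w3: Diamond Box p is T. ✗
w5: Diamond Box p is F. ✓
w7: Diamond Box p is F. ✓
That's 2 of 3 worlds, so 2/3.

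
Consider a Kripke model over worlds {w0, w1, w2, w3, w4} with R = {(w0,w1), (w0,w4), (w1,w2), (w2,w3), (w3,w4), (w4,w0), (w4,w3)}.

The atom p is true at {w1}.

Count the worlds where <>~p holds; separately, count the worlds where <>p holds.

5 and 1

For <>~p:
w0: successors {w1, w4}; ~p there: w1:F, w4:T. ✓
w1: successors {w2}; ~p there: w2:T. ✓
w2: successors {w3}; ~p there: w3:T. ✓
w3: successors {w4}; ~p there: w4:T. ✓
w4: successors {w0, w3}; ~p there: w0:T, w3:T. ✓
— 5 worlds.
For <>p:
w0: successors {w1, w4}; p there: w1:T, w4:F. ✓
w1: successors {w2}; p there: w2:F. ✗
w2: successors {w3}; p there: w3:F. ✗
w3: successors {w4}; p there: w4:F. ✗
w4: successors {w0, w3}; p there: w0:F, w3:F. ✗
— 1 world.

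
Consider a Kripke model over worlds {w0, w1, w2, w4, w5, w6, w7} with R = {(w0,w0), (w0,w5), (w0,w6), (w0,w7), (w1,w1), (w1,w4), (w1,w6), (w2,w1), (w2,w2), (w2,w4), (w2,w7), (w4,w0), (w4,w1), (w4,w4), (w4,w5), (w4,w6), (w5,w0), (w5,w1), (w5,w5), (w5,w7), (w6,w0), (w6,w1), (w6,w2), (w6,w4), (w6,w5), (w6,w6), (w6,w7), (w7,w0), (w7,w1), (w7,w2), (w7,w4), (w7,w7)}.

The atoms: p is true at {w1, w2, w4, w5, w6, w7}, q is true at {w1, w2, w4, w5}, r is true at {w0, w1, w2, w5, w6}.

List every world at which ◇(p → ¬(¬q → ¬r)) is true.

{w0, w1, w4, w5, w6, w7}

w0: successors {w0, w5, w6, w7}; p → ¬(¬q → ¬r) there: w0:T, w5:F, w6:T, w7:F. ✓
w1: successors {w1, w4, w6}; p → ¬(¬q → ¬r) there: w1:F, w4:F, w6:T. ✓
w2: successors {w1, w2, w4, w7}; p → ¬(¬q → ¬r) there: w1:F, w2:F, w4:F, w7:F. ✗
w4: successors {w0, w1, w4, w5, w6}; p → ¬(¬q → ¬r) there: w0:T, w1:F, w4:F, w5:F, w6:T. ✓
w5: successors {w0, w1, w5, w7}; p → ¬(¬q → ¬r) there: w0:T, w1:F, w5:F, w7:F. ✓
w6: successors {w0, w1, w2, w4, w5, w6, w7}; p → ¬(¬q → ¬r) there: w0:T, w1:F, w2:F, w4:F, w5:F, w6:T, w7:F. ✓
w7: successors {w0, w1, w2, w4, w7}; p → ¬(¬q → ¬r) there: w0:T, w1:F, w2:F, w4:F, w7:F. ✓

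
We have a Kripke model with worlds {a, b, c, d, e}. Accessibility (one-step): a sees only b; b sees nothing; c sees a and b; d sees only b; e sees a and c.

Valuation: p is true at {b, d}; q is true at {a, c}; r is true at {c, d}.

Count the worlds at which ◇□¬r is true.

4

a: successors {b}; □¬r there: b:T. ✓
b: no successors, so ◇□¬r fails. ✗
c: successors {a, b}; □¬r there: a:T, b:T. ✓
d: successors {b}; □¬r there: b:T. ✓
e: successors {a, c}; □¬r there: a:T, c:T. ✓
Satisfying worlds: {a, c, d, e}.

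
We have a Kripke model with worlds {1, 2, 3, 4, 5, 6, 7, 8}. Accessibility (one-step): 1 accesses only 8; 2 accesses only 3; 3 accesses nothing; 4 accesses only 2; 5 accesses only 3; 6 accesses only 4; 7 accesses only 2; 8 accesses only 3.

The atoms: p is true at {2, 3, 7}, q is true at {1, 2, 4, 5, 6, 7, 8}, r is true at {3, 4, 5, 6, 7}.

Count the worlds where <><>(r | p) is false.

1: successors {8}; <>(r | p) there: 8:T. ✓
2: successors {3}; <>(r | p) there: 3:F. ✗
3: no successors, so <><>(r | p) fails. ✗
4: successors {2}; <>(r | p) there: 2:T. ✓
5: successors {3}; <>(r | p) there: 3:F. ✗
6: successors {4}; <>(r | p) there: 4:T. ✓
7: successors {2}; <>(r | p) there: 2:T. ✓
8: successors {3}; <>(r | p) there: 3:F. ✗
Satisfying worlds: {1, 4, 6, 7}.
So <><>(r | p) fails at the other 4 worlds.

4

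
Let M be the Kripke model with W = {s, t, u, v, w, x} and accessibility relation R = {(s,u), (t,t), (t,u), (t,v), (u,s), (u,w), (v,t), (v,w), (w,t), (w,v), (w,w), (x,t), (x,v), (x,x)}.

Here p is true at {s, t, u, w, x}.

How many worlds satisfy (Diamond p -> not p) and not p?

1

s: Diamond p -> not p is F, not p is F. ✗
t: Diamond p -> not p is F, not p is F. ✗
u: Diamond p -> not p is F, not p is F. ✗
v: Diamond p -> not p is T, not p is T. ✓
w: Diamond p -> not p is F, not p is F. ✗
x: Diamond p -> not p is F, not p is F. ✗
Satisfying worlds: {v}.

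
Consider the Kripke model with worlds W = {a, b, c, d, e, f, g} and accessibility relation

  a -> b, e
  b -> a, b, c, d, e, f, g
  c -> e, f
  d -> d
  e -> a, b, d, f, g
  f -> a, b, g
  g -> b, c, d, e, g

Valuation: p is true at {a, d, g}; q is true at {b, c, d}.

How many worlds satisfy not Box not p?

5

a: Box not p is T. ✗
b: Box not p is F. ✓
c: Box not p is T. ✗
d: Box not p is F. ✓
e: Box not p is F. ✓
f: Box not p is F. ✓
g: Box not p is F. ✓
Satisfying worlds: {b, d, e, f, g}.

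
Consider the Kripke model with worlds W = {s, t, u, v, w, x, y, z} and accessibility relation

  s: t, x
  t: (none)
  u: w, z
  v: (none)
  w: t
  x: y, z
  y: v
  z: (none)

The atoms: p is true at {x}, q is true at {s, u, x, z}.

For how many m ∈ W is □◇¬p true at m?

3

s: successors {t, x}; ◇¬p there: t:F, x:T. ✗
t: no successors, so □◇¬p holds vacuously. ✓
u: successors {w, z}; ◇¬p there: w:T, z:F. ✗
v: no successors, so □◇¬p holds vacuously. ✓
w: successors {t}; ◇¬p there: t:F. ✗
x: successors {y, z}; ◇¬p there: y:T, z:F. ✗
y: successors {v}; ◇¬p there: v:F. ✗
z: no successors, so □◇¬p holds vacuously. ✓
Satisfying worlds: {t, v, z}.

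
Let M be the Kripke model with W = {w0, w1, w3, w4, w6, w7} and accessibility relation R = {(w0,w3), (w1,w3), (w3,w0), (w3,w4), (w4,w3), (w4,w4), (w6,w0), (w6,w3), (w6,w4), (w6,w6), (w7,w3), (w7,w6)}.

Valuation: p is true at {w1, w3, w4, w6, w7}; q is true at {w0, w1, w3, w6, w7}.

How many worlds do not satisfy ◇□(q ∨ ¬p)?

w0: successors {w3}; □(q ∨ ¬p) there: w3:F. ✗
w1: successors {w3}; □(q ∨ ¬p) there: w3:F. ✗
w3: successors {w0, w4}; □(q ∨ ¬p) there: w0:T, w4:F. ✓
w4: successors {w3, w4}; □(q ∨ ¬p) there: w3:F, w4:F. ✗
w6: successors {w0, w3, w4, w6}; □(q ∨ ¬p) there: w0:T, w3:F, w4:F, w6:F. ✓
w7: successors {w3, w6}; □(q ∨ ¬p) there: w3:F, w6:F. ✗
Satisfying worlds: {w3, w6}.
So ◇□(q ∨ ¬p) fails at the other 4 worlds.

4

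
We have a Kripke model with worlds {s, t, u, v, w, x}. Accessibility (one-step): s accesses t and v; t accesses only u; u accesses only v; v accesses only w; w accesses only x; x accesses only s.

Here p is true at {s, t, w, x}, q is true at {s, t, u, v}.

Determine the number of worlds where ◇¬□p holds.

3

s: successors {t, v}; ¬□p there: t:T, v:F. ✓
t: successors {u}; ¬□p there: u:T. ✓
u: successors {v}; ¬□p there: v:F. ✗
v: successors {w}; ¬□p there: w:F. ✗
w: successors {x}; ¬□p there: x:F. ✗
x: successors {s}; ¬□p there: s:T. ✓
Satisfying worlds: {s, t, x}.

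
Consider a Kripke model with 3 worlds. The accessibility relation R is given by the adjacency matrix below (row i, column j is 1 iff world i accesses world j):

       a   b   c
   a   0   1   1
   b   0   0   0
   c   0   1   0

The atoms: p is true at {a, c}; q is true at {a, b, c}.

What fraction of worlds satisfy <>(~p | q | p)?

a: successors {b, c}; ~p | q | p there: b:T, c:T. ✓
b: no successors, so <>(~p | q | p) fails. ✗
c: successors {b}; ~p | q | p there: b:T. ✓
That's 2 of 3 worlds, so 2/3.

2/3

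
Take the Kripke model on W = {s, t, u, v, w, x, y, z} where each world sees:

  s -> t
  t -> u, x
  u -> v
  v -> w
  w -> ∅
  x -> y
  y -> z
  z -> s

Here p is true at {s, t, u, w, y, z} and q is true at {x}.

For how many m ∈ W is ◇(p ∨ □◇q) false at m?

s: successors {t}; p ∨ □◇q there: t:T. ✓
t: successors {u, x}; p ∨ □◇q there: u:T, x:F. ✓
u: successors {v}; p ∨ □◇q there: v:F. ✗
v: successors {w}; p ∨ □◇q there: w:T. ✓
w: no successors, so ◇(p ∨ □◇q) fails. ✗
x: successors {y}; p ∨ □◇q there: y:T. ✓
y: successors {z}; p ∨ □◇q there: z:T. ✓
z: successors {s}; p ∨ □◇q there: s:T. ✓
Satisfying worlds: {s, t, v, x, y, z}.
So ◇(p ∨ □◇q) fails at the other 2 worlds.

2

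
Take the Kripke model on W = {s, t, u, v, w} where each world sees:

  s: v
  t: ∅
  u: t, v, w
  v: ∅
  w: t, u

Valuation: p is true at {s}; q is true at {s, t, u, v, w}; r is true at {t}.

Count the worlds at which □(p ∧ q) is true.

s: successors {v}; p ∧ q there: v:F. ✗
t: no successors, so □(p ∧ q) holds vacuously. ✓
u: successors {t, v, w}; p ∧ q there: t:F, v:F, w:F. ✗
v: no successors, so □(p ∧ q) holds vacuously. ✓
w: successors {t, u}; p ∧ q there: t:F, u:F. ✗
Satisfying worlds: {t, v}.

2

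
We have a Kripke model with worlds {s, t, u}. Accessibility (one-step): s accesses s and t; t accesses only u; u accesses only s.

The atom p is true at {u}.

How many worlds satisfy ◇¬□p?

3

s: successors {s, t}; ¬□p there: s:T, t:F. ✓
t: successors {u}; ¬□p there: u:T. ✓
u: successors {s}; ¬□p there: s:T. ✓
Satisfying worlds: {s, t, u}.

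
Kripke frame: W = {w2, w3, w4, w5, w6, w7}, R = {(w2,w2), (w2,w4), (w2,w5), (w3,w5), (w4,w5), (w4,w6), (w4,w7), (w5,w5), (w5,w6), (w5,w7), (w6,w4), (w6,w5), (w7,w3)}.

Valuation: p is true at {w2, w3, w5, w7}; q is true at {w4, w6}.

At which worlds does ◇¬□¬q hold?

w2: successors {w2, w4, w5}; ¬□¬q there: w2:T, w4:T, w5:T. ✓
w3: successors {w5}; ¬□¬q there: w5:T. ✓
w4: successors {w5, w6, w7}; ¬□¬q there: w5:T, w6:T, w7:F. ✓
w5: successors {w5, w6, w7}; ¬□¬q there: w5:T, w6:T, w7:F. ✓
w6: successors {w4, w5}; ¬□¬q there: w4:T, w5:T. ✓
w7: successors {w3}; ¬□¬q there: w3:F. ✗

{w2, w3, w4, w5, w6}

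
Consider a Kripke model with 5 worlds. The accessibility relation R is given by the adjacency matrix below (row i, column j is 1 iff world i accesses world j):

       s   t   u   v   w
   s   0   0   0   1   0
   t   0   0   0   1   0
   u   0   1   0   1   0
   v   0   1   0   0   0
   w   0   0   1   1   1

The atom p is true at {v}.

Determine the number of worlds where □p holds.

2

s: successors {v}; p there: v:T. ✓
t: successors {v}; p there: v:T. ✓
u: successors {t, v}; p there: t:F, v:T. ✗
v: successors {t}; p there: t:F. ✗
w: successors {u, v, w}; p there: u:F, v:T, w:F. ✗
Satisfying worlds: {s, t}.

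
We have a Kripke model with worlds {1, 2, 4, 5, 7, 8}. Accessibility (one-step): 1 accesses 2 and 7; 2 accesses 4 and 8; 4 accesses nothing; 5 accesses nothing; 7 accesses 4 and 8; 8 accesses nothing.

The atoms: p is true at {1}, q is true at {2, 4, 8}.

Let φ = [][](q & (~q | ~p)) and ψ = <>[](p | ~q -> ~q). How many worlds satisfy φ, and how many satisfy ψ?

6 and 3

For [][](q & (~q | ~p)):
1: successors {2, 7}; [](q & (~q | ~p)) there: 2:T, 7:T. ✓
2: successors {4, 8}; [](q & (~q | ~p)) there: 4:T, 8:T. ✓
4: no successors, so [][](q & (~q | ~p)) holds vacuously. ✓
5: no successors, so [][](q & (~q | ~p)) holds vacuously. ✓
7: successors {4, 8}; [](q & (~q | ~p)) there: 4:T, 8:T. ✓
8: no successors, so [][](q & (~q | ~p)) holds vacuously. ✓
— 6 worlds.
For <>[](p | ~q -> ~q):
1: successors {2, 7}; [](p | ~q -> ~q) there: 2:T, 7:T. ✓
2: successors {4, 8}; [](p | ~q -> ~q) there: 4:T, 8:T. ✓
4: no successors, so <>[](p | ~q -> ~q) fails. ✗
5: no successors, so <>[](p | ~q -> ~q) fails. ✗
7: successors {4, 8}; [](p | ~q -> ~q) there: 4:T, 8:T. ✓
8: no successors, so <>[](p | ~q -> ~q) fails. ✗
— 3 worlds.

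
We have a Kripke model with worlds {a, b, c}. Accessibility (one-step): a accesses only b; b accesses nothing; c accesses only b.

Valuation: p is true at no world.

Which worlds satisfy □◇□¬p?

{b}

a: successors {b}; ◇□¬p there: b:F. ✗
b: no successors, so □◇□¬p holds vacuously. ✓
c: successors {b}; ◇□¬p there: b:F. ✗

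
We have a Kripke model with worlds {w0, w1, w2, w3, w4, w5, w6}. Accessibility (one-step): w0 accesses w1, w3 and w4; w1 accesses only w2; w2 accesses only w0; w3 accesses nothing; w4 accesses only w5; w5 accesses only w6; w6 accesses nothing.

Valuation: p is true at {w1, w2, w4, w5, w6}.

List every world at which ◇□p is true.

w0: successors {w1, w3, w4}; □p there: w1:T, w3:T, w4:T. ✓
w1: successors {w2}; □p there: w2:F. ✗
w2: successors {w0}; □p there: w0:F. ✗
w3: no successors, so ◇□p fails. ✗
w4: successors {w5}; □p there: w5:T. ✓
w5: successors {w6}; □p there: w6:T. ✓
w6: no successors, so ◇□p fails. ✗

{w0, w4, w5}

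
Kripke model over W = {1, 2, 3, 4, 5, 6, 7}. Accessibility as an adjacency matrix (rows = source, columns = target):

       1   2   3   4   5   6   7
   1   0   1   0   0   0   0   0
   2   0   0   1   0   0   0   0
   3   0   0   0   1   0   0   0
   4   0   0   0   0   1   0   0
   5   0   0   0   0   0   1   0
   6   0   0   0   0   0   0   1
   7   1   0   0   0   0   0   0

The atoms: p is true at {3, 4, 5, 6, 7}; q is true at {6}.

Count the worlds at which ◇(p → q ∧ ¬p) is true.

2

1: successors {2}; p → q ∧ ¬p there: 2:T. ✓
2: successors {3}; p → q ∧ ¬p there: 3:F. ✗
3: successors {4}; p → q ∧ ¬p there: 4:F. ✗
4: successors {5}; p → q ∧ ¬p there: 5:F. ✗
5: successors {6}; p → q ∧ ¬p there: 6:F. ✗
6: successors {7}; p → q ∧ ¬p there: 7:F. ✗
7: successors {1}; p → q ∧ ¬p there: 1:T. ✓
Satisfying worlds: {1, 7}.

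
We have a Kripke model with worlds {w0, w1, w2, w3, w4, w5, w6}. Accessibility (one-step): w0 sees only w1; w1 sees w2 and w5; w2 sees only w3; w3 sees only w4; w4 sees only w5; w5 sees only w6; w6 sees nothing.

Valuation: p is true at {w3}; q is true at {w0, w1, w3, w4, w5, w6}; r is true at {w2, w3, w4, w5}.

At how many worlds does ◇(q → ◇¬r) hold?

w0: successors {w1}; q → ◇¬r there: w1:F. ✗
w1: successors {w2, w5}; q → ◇¬r there: w2:T, w5:T. ✓
w2: successors {w3}; q → ◇¬r there: w3:F. ✗
w3: successors {w4}; q → ◇¬r there: w4:F. ✗
w4: successors {w5}; q → ◇¬r there: w5:T. ✓
w5: successors {w6}; q → ◇¬r there: w6:F. ✗
w6: no successors, so ◇(q → ◇¬r) fails. ✗
Satisfying worlds: {w1, w4}.

2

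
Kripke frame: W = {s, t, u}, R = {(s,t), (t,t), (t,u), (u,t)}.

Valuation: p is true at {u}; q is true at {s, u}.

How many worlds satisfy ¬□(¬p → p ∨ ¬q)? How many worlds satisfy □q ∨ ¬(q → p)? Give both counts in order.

For ¬□(¬p → p ∨ ¬q):
s: □(¬p → p ∨ ¬q) is T. ✗
t: □(¬p → p ∨ ¬q) is T. ✗
u: □(¬p → p ∨ ¬q) is T. ✗
— 0 worlds.
For □q ∨ ¬(q → p):
s: □q is F, ¬(q → p) is T. ✓
t: □q is F, ¬(q → p) is F. ✗
u: □q is F, ¬(q → p) is F. ✗
— 1 world.

0 and 1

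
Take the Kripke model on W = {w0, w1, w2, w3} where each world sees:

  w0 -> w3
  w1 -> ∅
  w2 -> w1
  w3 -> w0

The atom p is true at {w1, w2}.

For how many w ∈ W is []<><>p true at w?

1

w0: successors {w3}; <><>p there: w3:F. ✗
w1: no successors, so []<><>p holds vacuously. ✓
w2: successors {w1}; <><>p there: w1:F. ✗
w3: successors {w0}; <><>p there: w0:F. ✗
Satisfying worlds: {w1}.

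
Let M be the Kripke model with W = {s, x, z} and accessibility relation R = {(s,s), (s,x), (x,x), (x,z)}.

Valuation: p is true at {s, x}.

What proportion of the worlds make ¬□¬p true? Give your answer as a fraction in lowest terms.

s: □¬p is F. ✓
x: □¬p is F. ✓
z: □¬p is T. ✗
That's 2 of 3 worlds, so 2/3.

2/3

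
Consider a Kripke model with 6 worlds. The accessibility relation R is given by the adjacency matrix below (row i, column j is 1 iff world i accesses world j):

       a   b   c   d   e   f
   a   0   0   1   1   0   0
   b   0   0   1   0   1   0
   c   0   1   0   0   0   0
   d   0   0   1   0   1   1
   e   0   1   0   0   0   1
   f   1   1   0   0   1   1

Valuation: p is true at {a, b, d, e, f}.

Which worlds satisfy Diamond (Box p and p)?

{b, d, e, f}

a: successors {c, d}; Box p and p there: c:F, d:F. ✗
b: successors {c, e}; Box p and p there: c:F, e:T. ✓
c: successors {b}; Box p and p there: b:F. ✗
d: successors {c, e, f}; Box p and p there: c:F, e:T, f:T. ✓
e: successors {b, f}; Box p and p there: b:F, f:T. ✓
f: successors {a, b, e, f}; Box p and p there: a:F, b:F, e:T, f:T. ✓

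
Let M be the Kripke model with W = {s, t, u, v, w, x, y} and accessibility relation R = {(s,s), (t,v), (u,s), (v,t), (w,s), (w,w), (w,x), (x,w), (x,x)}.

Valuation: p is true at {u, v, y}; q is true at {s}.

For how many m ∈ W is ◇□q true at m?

s: successors {s}; □q there: s:T. ✓
t: successors {v}; □q there: v:F. ✗
u: successors {s}; □q there: s:T. ✓
v: successors {t}; □q there: t:F. ✗
w: successors {s, w, x}; □q there: s:T, w:F, x:F. ✓
x: successors {w, x}; □q there: w:F, x:F. ✗
y: no successors, so ◇□q fails. ✗
Satisfying worlds: {s, u, w}.

3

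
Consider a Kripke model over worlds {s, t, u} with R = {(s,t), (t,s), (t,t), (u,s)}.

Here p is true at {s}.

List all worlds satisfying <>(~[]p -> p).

s: successors {t}; ~[]p -> p there: t:F. ✗
t: successors {s, t}; ~[]p -> p there: s:T, t:F. ✓
u: successors {s}; ~[]p -> p there: s:T. ✓

{t, u}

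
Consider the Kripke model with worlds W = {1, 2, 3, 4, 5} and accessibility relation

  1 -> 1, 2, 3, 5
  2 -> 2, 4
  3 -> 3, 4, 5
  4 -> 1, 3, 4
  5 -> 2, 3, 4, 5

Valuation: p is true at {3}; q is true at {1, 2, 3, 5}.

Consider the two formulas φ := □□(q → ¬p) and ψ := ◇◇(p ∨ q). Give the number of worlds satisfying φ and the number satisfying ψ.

For □□(q → ¬p):
1: successors {1, 2, 3, 5}; □(q → ¬p) there: 1:F, 2:T, 3:F, 5:F. ✗
2: successors {2, 4}; □(q → ¬p) there: 2:T, 4:F. ✗
3: successors {3, 4, 5}; □(q → ¬p) there: 3:F, 4:F, 5:F. ✗
4: successors {1, 3, 4}; □(q → ¬p) there: 1:F, 3:F, 4:F. ✗
5: successors {2, 3, 4, 5}; □(q → ¬p) there: 2:T, 3:F, 4:F, 5:F. ✗
— 0 worlds.
For ◇◇(p ∨ q):
1: successors {1, 2, 3, 5}; ◇(p ∨ q) there: 1:T, 2:T, 3:T, 5:T. ✓
2: successors {2, 4}; ◇(p ∨ q) there: 2:T, 4:T. ✓
3: successors {3, 4, 5}; ◇(p ∨ q) there: 3:T, 4:T, 5:T. ✓
4: successors {1, 3, 4}; ◇(p ∨ q) there: 1:T, 3:T, 4:T. ✓
5: successors {2, 3, 4, 5}; ◇(p ∨ q) there: 2:T, 3:T, 4:T, 5:T. ✓
— 5 worlds.

0 and 5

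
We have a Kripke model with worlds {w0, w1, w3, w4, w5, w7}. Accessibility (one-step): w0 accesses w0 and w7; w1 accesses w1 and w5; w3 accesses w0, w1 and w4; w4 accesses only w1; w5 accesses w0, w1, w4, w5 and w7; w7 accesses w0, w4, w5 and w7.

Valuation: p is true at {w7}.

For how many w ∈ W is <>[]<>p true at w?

4

w0: successors {w0, w7}; []<>p there: w0:T, w7:F. ✓
w1: successors {w1, w5}; []<>p there: w1:F, w5:F. ✗
w3: successors {w0, w1, w4}; []<>p there: w0:T, w1:F, w4:F. ✓
w4: successors {w1}; []<>p there: w1:F. ✗
w5: successors {w0, w1, w4, w5, w7}; []<>p there: w0:T, w1:F, w4:F, w5:F, w7:F. ✓
w7: successors {w0, w4, w5, w7}; []<>p there: w0:T, w4:F, w5:F, w7:F. ✓
Satisfying worlds: {w0, w3, w5, w7}.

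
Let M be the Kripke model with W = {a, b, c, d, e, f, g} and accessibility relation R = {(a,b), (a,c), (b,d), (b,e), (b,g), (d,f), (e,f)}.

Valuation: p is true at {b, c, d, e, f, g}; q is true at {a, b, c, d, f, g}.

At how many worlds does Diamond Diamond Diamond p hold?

a: successors {b, c}; Diamond Diamond p there: b:T, c:F. ✓
b: successors {d, e, g}; Diamond Diamond p there: d:F, e:F, g:F. ✗
c: no successors, so Diamond Diamond Diamond p fails. ✗
d: successors {f}; Diamond Diamond p there: f:F. ✗
e: successors {f}; Diamond Diamond p there: f:F. ✗
f: no successors, so Diamond Diamond Diamond p fails. ✗
g: no successors, so Diamond Diamond Diamond p fails. ✗
Satisfying worlds: {a}.

1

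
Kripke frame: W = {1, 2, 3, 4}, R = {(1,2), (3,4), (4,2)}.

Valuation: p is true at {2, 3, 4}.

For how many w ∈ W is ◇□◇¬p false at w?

2

1: successors {2}; □◇¬p there: 2:T. ✓
2: no successors, so ◇□◇¬p fails. ✗
3: successors {4}; □◇¬p there: 4:F. ✗
4: successors {2}; □◇¬p there: 2:T. ✓
Satisfying worlds: {1, 4}.
So ◇□◇¬p fails at the other 2 worlds.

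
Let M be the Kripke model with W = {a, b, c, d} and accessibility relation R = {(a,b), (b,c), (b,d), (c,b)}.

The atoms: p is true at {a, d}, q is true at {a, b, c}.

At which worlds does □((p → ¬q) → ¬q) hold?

a: successors {b}; (p → ¬q) → ¬q there: b:F. ✗
b: successors {c, d}; (p → ¬q) → ¬q there: c:F, d:T. ✗
c: successors {b}; (p → ¬q) → ¬q there: b:F. ✗
d: no successors, so □((p → ¬q) → ¬q) holds vacuously. ✓

{d}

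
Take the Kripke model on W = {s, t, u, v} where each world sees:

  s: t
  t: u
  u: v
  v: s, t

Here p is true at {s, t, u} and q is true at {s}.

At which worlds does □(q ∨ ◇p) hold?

s: successors {t}; q ∨ ◇p there: t:T. ✓
t: successors {u}; q ∨ ◇p there: u:F. ✗
u: successors {v}; q ∨ ◇p there: v:T. ✓
v: successors {s, t}; q ∨ ◇p there: s:T, t:T. ✓

{s, u, v}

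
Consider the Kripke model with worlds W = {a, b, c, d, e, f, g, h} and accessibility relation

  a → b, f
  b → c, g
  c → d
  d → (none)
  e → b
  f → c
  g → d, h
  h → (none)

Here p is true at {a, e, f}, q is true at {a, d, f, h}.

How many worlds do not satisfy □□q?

2

a: successors {b, f}; □q there: b:F, f:F. ✗
b: successors {c, g}; □q there: c:T, g:T. ✓
c: successors {d}; □q there: d:T. ✓
d: no successors, so □□q holds vacuously. ✓
e: successors {b}; □q there: b:F. ✗
f: successors {c}; □q there: c:T. ✓
g: successors {d, h}; □q there: d:T, h:T. ✓
h: no successors, so □□q holds vacuously. ✓
Satisfying worlds: {b, c, d, f, g, h}.
So □□q fails at the other 2 worlds.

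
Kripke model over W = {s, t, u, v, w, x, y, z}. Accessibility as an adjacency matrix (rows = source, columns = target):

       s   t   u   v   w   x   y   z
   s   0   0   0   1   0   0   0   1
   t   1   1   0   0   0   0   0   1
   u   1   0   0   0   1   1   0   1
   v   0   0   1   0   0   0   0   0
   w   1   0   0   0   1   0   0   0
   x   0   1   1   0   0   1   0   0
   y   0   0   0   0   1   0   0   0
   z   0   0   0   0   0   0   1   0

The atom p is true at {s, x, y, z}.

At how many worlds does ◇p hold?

6

s: successors {v, z}; p there: v:F, z:T. ✓
t: successors {s, t, z}; p there: s:T, t:F, z:T. ✓
u: successors {s, w, x, z}; p there: s:T, w:F, x:T, z:T. ✓
v: successors {u}; p there: u:F. ✗
w: successors {s, w}; p there: s:T, w:F. ✓
x: successors {t, u, x}; p there: t:F, u:F, x:T. ✓
y: successors {w}; p there: w:F. ✗
z: successors {y}; p there: y:T. ✓
Satisfying worlds: {s, t, u, w, x, z}.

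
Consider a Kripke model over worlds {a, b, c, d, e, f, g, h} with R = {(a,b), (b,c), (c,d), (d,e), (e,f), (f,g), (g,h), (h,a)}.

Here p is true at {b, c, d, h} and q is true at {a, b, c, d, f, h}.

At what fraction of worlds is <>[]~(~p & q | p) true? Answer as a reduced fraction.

a: successors {b}; []~(~p & q | p) there: b:F. ✗
b: successors {c}; []~(~p & q | p) there: c:F. ✗
c: successors {d}; []~(~p & q | p) there: d:T. ✓
d: successors {e}; []~(~p & q | p) there: e:F. ✗
e: successors {f}; []~(~p & q | p) there: f:T. ✓
f: successors {g}; []~(~p & q | p) there: g:F. ✗
g: successors {h}; []~(~p & q | p) there: h:F. ✗
h: successors {a}; []~(~p & q | p) there: a:F. ✗
That's 2 of 8 worlds, so 2/8 = 1/4.

1/4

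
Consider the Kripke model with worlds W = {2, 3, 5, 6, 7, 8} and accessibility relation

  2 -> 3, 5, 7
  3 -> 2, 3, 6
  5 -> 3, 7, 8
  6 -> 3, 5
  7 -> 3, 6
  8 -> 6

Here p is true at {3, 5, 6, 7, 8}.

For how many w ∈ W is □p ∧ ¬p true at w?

1

2: □p is T, ¬p is T. ✓
3: □p is F, ¬p is F. ✗
5: □p is T, ¬p is F. ✗
6: □p is T, ¬p is F. ✗
7: □p is T, ¬p is F. ✗
8: □p is T, ¬p is F. ✗
Satisfying worlds: {2}.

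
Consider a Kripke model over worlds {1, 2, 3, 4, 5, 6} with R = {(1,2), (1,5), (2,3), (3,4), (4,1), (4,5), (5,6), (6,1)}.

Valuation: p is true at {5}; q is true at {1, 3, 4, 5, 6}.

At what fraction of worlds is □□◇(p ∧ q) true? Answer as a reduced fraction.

1/3

1: successors {2, 5}; □◇(p ∧ q) there: 2:F, 5:F. ✗
2: successors {3}; □◇(p ∧ q) there: 3:T. ✓
3: successors {4}; □◇(p ∧ q) there: 4:F. ✗
4: successors {1, 5}; □◇(p ∧ q) there: 1:F, 5:F. ✗
5: successors {6}; □◇(p ∧ q) there: 6:T. ✓
6: successors {1}; □◇(p ∧ q) there: 1:F. ✗
That's 2 of 6 worlds, so 2/6 = 1/3.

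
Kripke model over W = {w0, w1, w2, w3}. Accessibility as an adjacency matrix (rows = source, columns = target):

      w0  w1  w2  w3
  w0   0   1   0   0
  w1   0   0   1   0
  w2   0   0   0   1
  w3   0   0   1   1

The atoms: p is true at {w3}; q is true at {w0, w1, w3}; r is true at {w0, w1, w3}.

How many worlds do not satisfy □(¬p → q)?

2

w0: successors {w1}; ¬p → q there: w1:T. ✓
w1: successors {w2}; ¬p → q there: w2:F. ✗
w2: successors {w3}; ¬p → q there: w3:T. ✓
w3: successors {w2, w3}; ¬p → q there: w2:F, w3:T. ✗
Satisfying worlds: {w0, w2}.
So □(¬p → q) fails at the other 2 worlds.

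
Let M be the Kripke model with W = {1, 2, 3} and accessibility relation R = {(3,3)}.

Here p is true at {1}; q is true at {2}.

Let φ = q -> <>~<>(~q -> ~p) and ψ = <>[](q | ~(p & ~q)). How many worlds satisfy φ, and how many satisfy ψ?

2 and 1

For q -> <>~<>(~q -> ~p):
1: q is F, <>~<>(~q -> ~p) is F. ✓
2: q is T, <>~<>(~q -> ~p) is F. ✗
3: q is F, <>~<>(~q -> ~p) is F. ✓
— 2 worlds.
For <>[](q | ~(p & ~q)):
1: no successors, so <>[](q | ~(p & ~q)) fails. ✗
2: no successors, so <>[](q | ~(p & ~q)) fails. ✗
3: successors {3}; [](q | ~(p & ~q)) there: 3:T. ✓
— 1 world.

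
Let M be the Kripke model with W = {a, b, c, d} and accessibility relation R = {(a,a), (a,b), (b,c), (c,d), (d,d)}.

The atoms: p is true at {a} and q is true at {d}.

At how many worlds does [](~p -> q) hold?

2

a: successors {a, b}; ~p -> q there: a:T, b:F. ✗
b: successors {c}; ~p -> q there: c:F. ✗
c: successors {d}; ~p -> q there: d:T. ✓
d: successors {d}; ~p -> q there: d:T. ✓
Satisfying worlds: {c, d}.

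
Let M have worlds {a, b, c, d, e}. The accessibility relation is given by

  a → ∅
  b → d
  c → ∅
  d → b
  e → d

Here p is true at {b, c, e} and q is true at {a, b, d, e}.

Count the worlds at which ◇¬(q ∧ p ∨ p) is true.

2

a: no successors, so ◇¬(q ∧ p ∨ p) fails. ✗
b: successors {d}; ¬(q ∧ p ∨ p) there: d:T. ✓
c: no successors, so ◇¬(q ∧ p ∨ p) fails. ✗
d: successors {b}; ¬(q ∧ p ∨ p) there: b:F. ✗
e: successors {d}; ¬(q ∧ p ∨ p) there: d:T. ✓
Satisfying worlds: {b, e}.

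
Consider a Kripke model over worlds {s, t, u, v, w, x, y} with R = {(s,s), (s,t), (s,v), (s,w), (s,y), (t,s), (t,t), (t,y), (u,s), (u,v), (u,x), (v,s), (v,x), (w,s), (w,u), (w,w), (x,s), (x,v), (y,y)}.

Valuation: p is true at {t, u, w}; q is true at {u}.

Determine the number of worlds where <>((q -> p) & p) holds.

s: successors {s, t, v, w, y}; (q -> p) & p there: s:F, t:T, v:F, w:T, y:F. ✓
t: successors {s, t, y}; (q -> p) & p there: s:F, t:T, y:F. ✓
u: successors {s, v, x}; (q -> p) & p there: s:F, v:F, x:F. ✗
v: successors {s, x}; (q -> p) & p there: s:F, x:F. ✗
w: successors {s, u, w}; (q -> p) & p there: s:F, u:T, w:T. ✓
x: successors {s, v}; (q -> p) & p there: s:F, v:F. ✗
y: successors {y}; (q -> p) & p there: y:F. ✗
Satisfying worlds: {s, t, w}.

3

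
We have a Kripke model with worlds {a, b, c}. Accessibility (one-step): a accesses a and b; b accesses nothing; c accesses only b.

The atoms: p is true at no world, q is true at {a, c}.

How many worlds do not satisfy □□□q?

1

a: successors {a, b}; □□q there: a:F, b:T. ✗
b: no successors, so □□□q holds vacuously. ✓
c: successors {b}; □□q there: b:T. ✓
Satisfying worlds: {b, c}.
So □□□q fails at the other 1 world.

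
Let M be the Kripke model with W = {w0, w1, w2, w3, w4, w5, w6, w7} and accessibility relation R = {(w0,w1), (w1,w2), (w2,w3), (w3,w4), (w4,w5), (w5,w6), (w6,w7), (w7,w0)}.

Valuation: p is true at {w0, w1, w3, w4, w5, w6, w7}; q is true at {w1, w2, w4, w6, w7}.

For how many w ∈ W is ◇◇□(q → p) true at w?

w0: successors {w1}; ◇□(q → p) there: w1:T. ✓
w1: successors {w2}; ◇□(q → p) there: w2:T. ✓
w2: successors {w3}; ◇□(q → p) there: w3:T. ✓
w3: successors {w4}; ◇□(q → p) there: w4:T. ✓
w4: successors {w5}; ◇□(q → p) there: w5:T. ✓
w5: successors {w6}; ◇□(q → p) there: w6:T. ✓
w6: successors {w7}; ◇□(q → p) there: w7:T. ✓
w7: successors {w0}; ◇□(q → p) there: w0:F. ✗
Satisfying worlds: {w0, w1, w2, w3, w4, w5, w6}.

7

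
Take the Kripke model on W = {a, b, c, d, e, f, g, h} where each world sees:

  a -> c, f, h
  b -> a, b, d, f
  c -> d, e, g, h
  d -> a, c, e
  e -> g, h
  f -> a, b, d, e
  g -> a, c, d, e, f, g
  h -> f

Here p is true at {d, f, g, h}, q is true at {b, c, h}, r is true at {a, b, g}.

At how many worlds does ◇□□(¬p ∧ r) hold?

a: successors {c, f, h}; □□(¬p ∧ r) there: c:F, f:F, h:F. ✗
b: successors {a, b, d, f}; □□(¬p ∧ r) there: a:F, b:F, d:F, f:F. ✗
c: successors {d, e, g, h}; □□(¬p ∧ r) there: d:F, e:F, g:F, h:F. ✗
d: successors {a, c, e}; □□(¬p ∧ r) there: a:F, c:F, e:F. ✗
e: successors {g, h}; □□(¬p ∧ r) there: g:F, h:F. ✗
f: successors {a, b, d, e}; □□(¬p ∧ r) there: a:F, b:F, d:F, e:F. ✗
g: successors {a, c, d, e, f, g}; □□(¬p ∧ r) there: a:F, c:F, d:F, e:F, f:F, g:F. ✗
h: successors {f}; □□(¬p ∧ r) there: f:F. ✗
Satisfying worlds: ∅.

0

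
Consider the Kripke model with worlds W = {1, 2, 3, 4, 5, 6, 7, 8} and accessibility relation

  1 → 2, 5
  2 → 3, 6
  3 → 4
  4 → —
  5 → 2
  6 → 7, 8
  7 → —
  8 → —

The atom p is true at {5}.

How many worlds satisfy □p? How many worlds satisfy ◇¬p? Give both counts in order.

3 and 5

For □p:
1: successors {2, 5}; p there: 2:F, 5:T. ✗
2: successors {3, 6}; p there: 3:F, 6:F. ✗
3: successors {4}; p there: 4:F. ✗
4: no successors, so □p holds vacuously. ✓
5: successors {2}; p there: 2:F. ✗
6: successors {7, 8}; p there: 7:F, 8:F. ✗
7: no successors, so □p holds vacuously. ✓
8: no successors, so □p holds vacuously. ✓
— 3 worlds.
For ◇¬p:
1: successors {2, 5}; ¬p there: 2:T, 5:F. ✓
2: successors {3, 6}; ¬p there: 3:T, 6:T. ✓
3: successors {4}; ¬p there: 4:T. ✓
4: no successors, so ◇¬p fails. ✗
5: successors {2}; ¬p there: 2:T. ✓
6: successors {7, 8}; ¬p there: 7:T, 8:T. ✓
7: no successors, so ◇¬p fails. ✗
8: no successors, so ◇¬p fails. ✗
— 5 worlds.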